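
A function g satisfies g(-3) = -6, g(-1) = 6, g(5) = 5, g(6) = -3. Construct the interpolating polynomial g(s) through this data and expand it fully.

g(s) = -(13/336)s^3 - (41/56)s^2 + (1201/336)s + 575/56

Build the Lagrange basis polynomials:
L_0(s) = (s + 1)(s - 5)(s - 6) / [-144] = -(1/144)s^3 + (5/72)s^2 - (19/144)s - 5/24
L_1(s) = (s + 3)(s - 5)(s - 6) / [84] = (1/84)s^3 - (2/21)s^2 - (1/28)s + 15/14
L_2(s) = (s + 3)(s + 1)(s - 6) / [-48] = -(1/48)s^3 + (1/24)s^2 + (7/16)s + 3/8
L_3(s) = (s + 3)(s + 1)(s - 5) / [63] = (1/63)s^3 - (1/63)s^2 - (17/63)s - 5/21
g(s) = (-6)·L_0 + 6·L_1 + 5·L_2 + (-3)·L_3
  (-6)·L_0(s) = (1/24)s^3 - (5/12)s^2 + (19/24)s + 5/4
  6·L_1(s) = (1/14)s^3 - (4/7)s^2 - (3/14)s + 45/7
  5·L_2(s) = -(5/48)s^3 + (5/24)s^2 + (35/16)s + 15/8
  (-3)·L_3(s) = -(1/21)s^3 + (1/21)s^2 + (17/21)s + 5/7
Adding term by term: -(13/336)s^3 - (41/56)s^2 + (1201/336)s + 575/56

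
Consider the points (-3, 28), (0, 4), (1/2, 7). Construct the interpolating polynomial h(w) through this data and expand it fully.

h(w) = 4w^2 + 4w + 4

L_0(w) = w(w - 1/2) / [21/2] = (2/21)w^2 - (1/21)w
L_1(w) = (w + 3)(w - 1/2) / [-3/2] = -(2/3)w^2 - (5/3)w + 1
L_2(w) = (w + 3)w / [7/4] = (4/7)w^2 + (12/7)w
h(w) = 28·L_0 + 4·L_1 + 7·L_2
  28·L_0(w) = (8/3)w^2 - (4/3)w
  4·L_1(w) = -(8/3)w^2 - (20/3)w + 4
  7·L_2(w) = 4w^2 + 12w
Adding term by term: 4w^2 + 4w + 4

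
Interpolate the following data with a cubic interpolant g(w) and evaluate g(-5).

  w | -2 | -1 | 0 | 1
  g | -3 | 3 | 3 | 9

-177

Evaluate each Lagrange basis at w = -5:
L_0(-5) = (-4)·(-5)·(-6)/[(-1)·(-2)·(-3)] = 20
L_1(-5) = (-3)·(-5)·(-6)/[(1)·(-1)·(-2)] = -45
L_2(-5) = (-3)·(-4)·(-6)/[(2)·(1)·(-1)] = 36
L_3(-5) = (-3)·(-4)·(-5)/[(3)·(2)·(1)] = -10
Sum: (-3)·(20) + 3·(-45) + 3·(36) + 9·(-10) = -177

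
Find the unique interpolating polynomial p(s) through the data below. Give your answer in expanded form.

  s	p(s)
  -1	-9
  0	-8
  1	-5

Newton's divided differences:
p[-1,0] = (-8 - (-9)) / (0 - (-1)) = 1
p[0,1] = (-5 - (-8)) / (1 - 0) = 3
p[-1,0,1] = (3 - 1) / (1 - (-1)) = 1
p(s) = -9 + 1·(s + 1) + 1·(s + 1)s
Expanding: p(s) = s^2 + 2s - 8

p(s) = s^2 + 2s - 8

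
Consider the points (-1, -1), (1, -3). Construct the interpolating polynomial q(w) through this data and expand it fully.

q(w) = -w - 2

Build the Lagrange basis polynomials:
L_0(w) = (w - 1) / [-2] = -(1/2)w + 1/2
L_1(w) = (w + 1) / [2] = (1/2)w + 1/2
q(w) = (-1)·L_0 + (-3)·L_1
  (-1)·L_0(w) = (1/2)w - 1/2
  (-3)·L_1(w) = -(3/2)w - 3/2
Adding term by term: -w - 2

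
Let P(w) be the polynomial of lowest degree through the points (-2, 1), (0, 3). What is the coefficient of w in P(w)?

1

Build the Lagrange basis polynomials:
L_0(w) = w / [-2] = -(1/2)w
L_1(w) = (w + 2) / [2] = (1/2)w + 1
P(w) = 1·L_0 + 3·L_1
Only the coefficient of w is needed; take it from each L_i and combine:
1·(-1/2) + 3·(1/2) = 1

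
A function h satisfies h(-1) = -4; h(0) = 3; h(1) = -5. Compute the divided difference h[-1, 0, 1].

-15/2

h[-1,0] = (3 - (-4)) / (0 - (-1)) = 7
h[0,1] = (-5 - 3) / (1 - 0) = -8
h[-1,0,1] = (-8 - 7) / (1 - (-1)) = -15/2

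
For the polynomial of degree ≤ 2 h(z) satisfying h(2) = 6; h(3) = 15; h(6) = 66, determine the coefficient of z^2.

2

The leading coefficient equals the top divided difference h[2,3,6].
h[2,3] = (15 - 6) / (3 - 2) = 9
h[3,6] = (66 - 15) / (6 - 3) = 17
h[2,3,6] = (17 - 9) / (6 - 2) = 2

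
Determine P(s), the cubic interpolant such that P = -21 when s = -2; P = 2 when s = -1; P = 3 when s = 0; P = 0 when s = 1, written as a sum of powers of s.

Newton's divided differences:
P[-2,-1] = (2 - (-21)) / (-1 - (-2)) = 23
P[-1,0] = (3 - 2) / (0 - (-1)) = 1
P[0,1] = (0 - 3) / (1 - 0) = -3
P[-2,-1,0] = (1 - 23) / (0 - (-2)) = -11
P[-1,0,1] = (-3 - 1) / (1 - (-1)) = -2
P[-2,-1,0,1] = (-2 - (-11)) / (1 - (-2)) = 3
P(s) = -21 + 23·(s + 2) + (-11)·(s + 2)(s + 1) + 3·(s + 2)(s + 1)s
Expanding: P(s) = 3s^3 - 2s^2 - 4s + 3

P(s) = 3s^3 - 2s^2 - 4s + 3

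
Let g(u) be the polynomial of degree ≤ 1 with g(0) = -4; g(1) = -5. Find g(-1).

-3

Evaluate each Lagrange basis at u = -1:
L_0(-1) = (-2)/[(-1)] = 2
L_1(-1) = (-1)/[(1)] = -1
Sum: (-4)·(2) + (-5)·(-1) = -3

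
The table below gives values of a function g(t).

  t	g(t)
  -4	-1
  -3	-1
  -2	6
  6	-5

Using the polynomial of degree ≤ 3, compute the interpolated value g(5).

L_0(5) = (8)·(7)·(-1)/[(-1)·(-2)·(-10)] = 14/5
L_1(5) = (9)·(7)·(-1)/[(1)·(-1)·(-9)] = -7
L_2(5) = (9)·(8)·(-1)/[(2)·(1)·(-8)] = 9/2
L_3(5) = (9)·(8)·(7)/[(10)·(9)·(8)] = 7/10
Sum: (-1)·(14/5) + (-1)·(-7) + 6·(9/2) + (-5)·(7/10) = 277/10

277/10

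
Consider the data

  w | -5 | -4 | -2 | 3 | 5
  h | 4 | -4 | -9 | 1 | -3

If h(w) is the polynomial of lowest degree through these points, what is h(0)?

-229/42

Evaluate each Lagrange basis at w = 0:
L_0(0) = (4)·(2)·(-3)·(-5)/[(-1)·(-3)·(-8)·(-10)] = 1/2
L_1(0) = (5)·(2)·(-3)·(-5)/[(1)·(-2)·(-7)·(-9)] = -25/21
L_2(0) = (5)·(4)·(-3)·(-5)/[(3)·(2)·(-5)·(-7)] = 10/7
L_3(0) = (5)·(4)·(2)·(-5)/[(8)·(7)·(5)·(-2)] = 5/14
L_4(0) = (5)·(4)·(2)·(-3)/[(10)·(9)·(7)·(2)] = -2/21
Sum: 4·(1/2) + (-4)·(-25/21) + (-9)·(10/7) + 1·(5/14) + (-3)·(-2/21) = -229/42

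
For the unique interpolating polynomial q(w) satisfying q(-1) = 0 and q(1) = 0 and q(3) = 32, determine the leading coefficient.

4

L_0(w) = (w - 1)(w - 3) / [8] = (1/8)w^2 - (1/2)w + 3/8
L_1(w) = (w + 1)(w - 3) / [-4] = -(1/4)w^2 + (1/2)w + 3/4
L_2(w) = (w + 1)(w - 1) / [8] = (1/8)w^2 - 1/8
q(w) = 0·L_0 + 0·L_1 + 32·L_2
Only the coefficient of w^2 is needed; take it from each L_i and combine:
0·(1/8) + 0·(-1/4) + 32·(1/8) = 4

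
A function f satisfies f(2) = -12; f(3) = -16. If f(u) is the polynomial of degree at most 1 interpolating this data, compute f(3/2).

Evaluate each Lagrange basis at u = 3/2:
L_0(3/2) = (-3/2)/[(-1)] = 3/2
L_1(3/2) = (-1/2)/[(1)] = -1/2
Sum: (-12)·(3/2) + (-16)·(-1/2) = -10

-10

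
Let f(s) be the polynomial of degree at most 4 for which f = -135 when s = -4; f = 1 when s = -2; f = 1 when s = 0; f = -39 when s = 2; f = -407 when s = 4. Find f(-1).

3

Using Newton's divided-difference form:
f[-4,-2] = (1 - (-135)) / (-2 - (-4)) = 68
f[-2,0] = (1 - 1) / (0 - (-2)) = 0
f[0,2] = (-39 - 1) / (2 - 0) = -20
f[2,4] = (-407 - (-39)) / (4 - 2) = -184
f[-4,-2,0] = (0 - 68) / (0 - (-4)) = -17
f[-2,0,2] = (-20 - 0) / (2 - (-2)) = -5
f[0,2,4] = (-184 - (-20)) / (4 - 0) = -41
f[-4,-2,0,2] = (-5 - (-17)) / (2 - (-4)) = 2
f[-2,0,2,4] = (-41 - (-5)) / (4 - (-2)) = -6
f[-4,-2,0,2,4] = (-6 - 2) / (4 - (-4)) = -1
f(-1) = -135 + 68·(3) + (-17)·(3)·(1) + 2·(3)·(1)·(-1) + (-1)·(3)·(1)·(-1)·(-3) = 3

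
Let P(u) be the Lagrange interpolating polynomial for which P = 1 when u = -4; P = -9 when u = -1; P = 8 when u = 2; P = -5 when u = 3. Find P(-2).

L_0(-2) = (-1)·(-4)·(-5)/[(-3)·(-6)·(-7)] = 10/63
L_1(-2) = (2)·(-4)·(-5)/[(3)·(-3)·(-4)] = 10/9
L_2(-2) = (2)·(-1)·(-5)/[(6)·(3)·(-1)] = -5/9
L_3(-2) = (2)·(-1)·(-4)/[(7)·(4)·(1)] = 2/7
Sum: 1·(10/63) + (-9)·(10/9) + 8·(-5/9) + (-5)·(2/7) = -110/7

-110/7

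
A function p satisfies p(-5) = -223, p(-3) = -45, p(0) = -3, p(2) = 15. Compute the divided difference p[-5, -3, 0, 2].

p[-5,-3] = (-45 - (-223)) / (-3 - (-5)) = 89
p[-3,0] = (-3 - (-45)) / (0 - (-3)) = 14
p[0,2] = (15 - (-3)) / (2 - 0) = 9
p[-5,-3,0] = (14 - 89) / (0 - (-5)) = -15
p[-3,0,2] = (9 - 14) / (2 - (-3)) = -1
p[-5,-3,0,2] = (-1 - (-15)) / (2 - (-5)) = 2

2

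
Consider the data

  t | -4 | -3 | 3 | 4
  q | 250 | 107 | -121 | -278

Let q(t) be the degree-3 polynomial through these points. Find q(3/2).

Evaluate each Lagrange basis at t = 3/2:
L_0(3/2) = (9/2)·(-3/2)·(-5/2)/[(-1)·(-7)·(-8)] = -135/448
L_1(3/2) = (11/2)·(-3/2)·(-5/2)/[(1)·(-6)·(-7)] = 55/112
L_2(3/2) = (11/2)·(9/2)·(-5/2)/[(7)·(6)·(-1)] = 165/112
L_3(3/2) = (11/2)·(9/2)·(-3/2)/[(8)·(7)·(1)] = -297/448
Sum: 250·(-135/448) + 107·(55/112) + (-121)·(165/112) + (-278)·(-297/448) = -67/4

-67/4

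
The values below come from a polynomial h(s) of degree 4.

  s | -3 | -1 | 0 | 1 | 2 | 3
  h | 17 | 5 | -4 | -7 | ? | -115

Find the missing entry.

The 5 known values determine h uniquely (degree ≤ 4).
L_0(2) = (3)·(2)·(1)·(-1)/[(-2)·(-3)·(-4)·(-6)] = -1/24
L_1(2) = (5)·(2)·(1)·(-1)/[(2)·(-1)·(-2)·(-4)] = 5/8
L_2(2) = (5)·(3)·(1)·(-1)/[(3)·(1)·(-1)·(-3)] = -5/3
L_3(2) = (5)·(3)·(2)·(-1)/[(4)·(2)·(1)·(-2)] = 15/8
L_4(2) = (5)·(3)·(2)·(1)/[(6)·(4)·(3)·(2)] = 5/24
Sum: 17·(-1/24) + 5·(5/8) + (-4)·(-5/3) + (-7)·(15/8) + (-115)·(5/24) = -28

-28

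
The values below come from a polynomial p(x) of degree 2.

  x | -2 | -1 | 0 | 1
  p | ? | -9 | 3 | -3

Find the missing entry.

-39

The 3 known values determine p uniquely (degree ≤ 2).
L_0(-2) = (-2)·(-3)/[(-1)·(-2)] = 3
L_1(-2) = (-1)·(-3)/[(1)·(-1)] = -3
L_2(-2) = (-1)·(-2)/[(2)·(1)] = 1
Sum: (-9)·(3) + 3·(-3) + (-3)·(1) = -39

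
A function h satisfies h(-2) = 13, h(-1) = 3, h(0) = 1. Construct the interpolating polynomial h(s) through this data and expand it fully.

h(s) = 4s^2 + 2s + 1

Build the Lagrange basis polynomials:
L_0(s) = (s + 1)s / [2] = (1/2)s^2 + (1/2)s
L_1(s) = (s + 2)s / [-1] = -s^2 - 2s
L_2(s) = (s + 2)(s + 1) / [2] = (1/2)s^2 + (3/2)s + 1
h(s) = 13·L_0 + 3·L_1 + 1·L_2
  13·L_0(s) = (13/2)s^2 + (13/2)s
  3·L_1(s) = -3s^2 - 6s
  1·L_2(s) = (1/2)s^2 + (3/2)s + 1
Adding term by term: 4s^2 + 2s + 1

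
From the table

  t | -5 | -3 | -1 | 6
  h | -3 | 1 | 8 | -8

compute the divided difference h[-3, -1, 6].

h[-3,-1] = (8 - 1) / (-1 - (-3)) = 7/2
h[-1,6] = (-8 - 8) / (6 - (-1)) = -16/7
h[-3,-1,6] = (-16/7 - 7/2) / (6 - (-3)) = -9/14

-9/14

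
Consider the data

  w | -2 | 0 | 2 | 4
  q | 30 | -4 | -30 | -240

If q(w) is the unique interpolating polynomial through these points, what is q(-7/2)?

705/4

Using Newton's divided-difference form:
q[-2,0] = (-4 - 30) / (0 - (-2)) = -17
q[0,2] = (-30 - (-4)) / (2 - 0) = -13
q[2,4] = (-240 - (-30)) / (4 - 2) = -105
q[-2,0,2] = (-13 - (-17)) / (2 - (-2)) = 1
q[0,2,4] = (-105 - (-13)) / (4 - 0) = -23
q[-2,0,2,4] = (-23 - 1) / (4 - (-2)) = -4
q(-7/2) = 30 + (-17)·(-3/2) + 1·(-3/2)·(-7/2) + (-4)·(-3/2)·(-7/2)·(-11/2) = 705/4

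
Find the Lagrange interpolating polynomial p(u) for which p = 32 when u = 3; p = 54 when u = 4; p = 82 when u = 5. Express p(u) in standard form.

p(u) = 3u^2 + u + 2

Build the Lagrange basis polynomials:
L_0(u) = (u - 4)(u - 5) / [2] = (1/2)u^2 - (9/2)u + 10
L_1(u) = (u - 3)(u - 5) / [-1] = -u^2 + 8u - 15
L_2(u) = (u - 3)(u - 4) / [2] = (1/2)u^2 - (7/2)u + 6
p(u) = 32·L_0 + 54·L_1 + 82·L_2
  32·L_0(u) = 16u^2 - 144u + 320
  54·L_1(u) = -54u^2 + 432u - 810
  82·L_2(u) = 41u^2 - 287u + 492
Adding term by term: 3u^2 + u + 2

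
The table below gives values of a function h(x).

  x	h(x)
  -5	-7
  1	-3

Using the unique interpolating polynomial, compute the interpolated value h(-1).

Evaluate each Lagrange basis at x = -1:
L_0(-1) = (-2)/[(-6)] = 1/3
L_1(-1) = (4)/[(6)] = 2/3
Sum: (-7)·(1/3) + (-3)·(2/3) = -13/3

-13/3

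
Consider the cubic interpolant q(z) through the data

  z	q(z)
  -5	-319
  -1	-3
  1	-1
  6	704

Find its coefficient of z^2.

Build the Lagrange basis polynomials:
L_0(z) = (z + 1)(z - 1)(z - 6) / [-264] = -(1/264)z^3 + (1/44)z^2 + (1/264)z - 1/44
L_1(z) = (z + 5)(z - 1)(z - 6) / [56] = (1/56)z^3 - (1/28)z^2 - (29/56)z + 15/28
L_2(z) = (z + 5)(z + 1)(z - 6) / [-60] = -(1/60)z^3 + (31/60)z + 1/2
L_3(z) = (z + 5)(z + 1)(z - 1) / [385] = (1/385)z^3 + (1/77)z^2 - (1/385)z - 1/77
q(z) = (-319)·L_0 + (-3)·L_1 + (-1)·L_2 + 704·L_3
Only the coefficient of z^2 is needed; take it from each L_i and combine:
(-319)·(1/44) + (-3)·(-1/28) + (-1)·(0) + 704·(1/77) = 2

2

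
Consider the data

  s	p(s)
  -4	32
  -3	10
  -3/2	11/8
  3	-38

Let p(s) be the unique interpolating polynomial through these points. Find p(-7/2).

L_0(-7/2) = (-1/2)·(-2)·(-13/2)/[(-1)·(-5/2)·(-7)] = 13/35
L_1(-7/2) = (1/2)·(-2)·(-13/2)/[(1)·(-3/2)·(-6)] = 13/18
L_2(-7/2) = (1/2)·(-1/2)·(-13/2)/[(5/2)·(3/2)·(-9/2)] = -13/135
L_3(-7/2) = (1/2)·(-1/2)·(-2)/[(7)·(6)·(9/2)] = 1/378
Sum: 32·(13/35) + 10·(13/18) + 11/8·(-13/135) + (-38)·(1/378) = 151/8

151/8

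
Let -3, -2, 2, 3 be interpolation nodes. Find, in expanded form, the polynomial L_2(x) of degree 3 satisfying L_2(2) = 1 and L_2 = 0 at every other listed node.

L_2(x) = (x + 3)(x + 2)(x - 3) / [(5)·(4)·(-1)]
       = (x^3 + 2x^2 - 9x - 18) / (-20)

L_2(x) = -(1/20)x^3 - (1/10)x^2 + (9/20)x + 9/10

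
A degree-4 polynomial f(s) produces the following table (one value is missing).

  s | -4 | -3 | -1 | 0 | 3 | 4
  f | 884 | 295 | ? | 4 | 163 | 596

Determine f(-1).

11

The 5 known values determine f uniquely (degree ≤ 4).
Evaluate each Lagrange basis at s = -1:
L_0(-1) = (2)·(-1)·(-4)·(-5)/[(-1)·(-4)·(-7)·(-8)] = -5/28
L_1(-1) = (3)·(-1)·(-4)·(-5)/[(1)·(-3)·(-6)·(-7)] = 10/21
L_2(-1) = (3)·(2)·(-4)·(-5)/[(4)·(3)·(-3)·(-4)] = 5/6
L_3(-1) = (3)·(2)·(-1)·(-5)/[(7)·(6)·(3)·(-1)] = -5/21
L_4(-1) = (3)·(2)·(-1)·(-4)/[(8)·(7)·(4)·(1)] = 3/28
Sum: 884·(-5/28) + 295·(10/21) + 4·(5/6) + 163·(-5/21) + 596·(3/28) = 11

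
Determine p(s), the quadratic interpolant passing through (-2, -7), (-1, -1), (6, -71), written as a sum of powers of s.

Build the Lagrange basis polynomials:
L_0(s) = (s + 1)(s - 6) / [8] = (1/8)s^2 - (5/8)s - 3/4
L_1(s) = (s + 2)(s - 6) / [-7] = -(1/7)s^2 + (4/7)s + 12/7
L_2(s) = (s + 2)(s + 1) / [56] = (1/56)s^2 + (3/56)s + 1/28
p(s) = (-7)·L_0 + (-1)·L_1 + (-71)·L_2
  (-7)·L_0(s) = -(7/8)s^2 + (35/8)s + 21/4
  (-1)·L_1(s) = (1/7)s^2 - (4/7)s - 12/7
  (-71)·L_2(s) = -(71/56)s^2 - (213/56)s - 71/28
Adding term by term: -2s^2 + 1

p(s) = -2s^2 + 1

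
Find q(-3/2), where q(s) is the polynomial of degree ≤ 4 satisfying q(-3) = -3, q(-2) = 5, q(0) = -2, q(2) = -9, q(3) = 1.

107/20

Evaluate each Lagrange basis at s = -3/2:
L_0(-3/2) = (1/2)·(-3/2)·(-7/2)·(-9/2)/[(-1)·(-3)·(-5)·(-6)] = -21/160
L_1(-3/2) = (3/2)·(-3/2)·(-7/2)·(-9/2)/[(1)·(-2)·(-4)·(-5)] = 567/640
L_2(-3/2) = (3/2)·(1/2)·(-7/2)·(-9/2)/[(3)·(2)·(-2)·(-3)] = 21/64
L_3(-3/2) = (3/2)·(1/2)·(-3/2)·(-9/2)/[(5)·(4)·(2)·(-1)] = -81/640
L_4(-3/2) = (3/2)·(1/2)·(-3/2)·(-7/2)/[(6)·(5)·(3)·(1)] = 7/160
Sum: (-3)·(-21/160) + 5·(567/640) + (-2)·(21/64) + (-9)·(-81/640) + 1·(7/160) = 107/20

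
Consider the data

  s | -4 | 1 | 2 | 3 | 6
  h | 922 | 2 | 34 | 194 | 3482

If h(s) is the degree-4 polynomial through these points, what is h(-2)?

74

Evaluate each Lagrange basis at s = -2:
L_0(-2) = (-3)·(-4)·(-5)·(-8)/[(-5)·(-6)·(-7)·(-10)] = 8/35
L_1(-2) = (2)·(-4)·(-5)·(-8)/[(5)·(-1)·(-2)·(-5)] = 32/5
L_2(-2) = (2)·(-3)·(-5)·(-8)/[(6)·(1)·(-1)·(-4)] = -10
L_3(-2) = (2)·(-3)·(-4)·(-8)/[(7)·(2)·(1)·(-3)] = 32/7
L_4(-2) = (2)·(-3)·(-4)·(-5)/[(10)·(5)·(4)·(3)] = -1/5
Sum: 922·(8/35) + 2·(32/5) + 34·(-10) + 194·(32/7) + 3482·(-1/5) = 74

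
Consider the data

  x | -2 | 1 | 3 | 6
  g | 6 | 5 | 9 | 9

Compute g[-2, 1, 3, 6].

g[-2,1] = (5 - 6) / (1 - (-2)) = -1/3
g[1,3] = (9 - 5) / (3 - 1) = 2
g[3,6] = (9 - 9) / (6 - 3) = 0
g[-2,1,3] = (2 - (-1/3)) / (3 - (-2)) = 7/15
g[1,3,6] = (0 - 2) / (6 - 1) = -2/5
g[-2,1,3,6] = (-2/5 - 7/15) / (6 - (-2)) = -13/120

-13/120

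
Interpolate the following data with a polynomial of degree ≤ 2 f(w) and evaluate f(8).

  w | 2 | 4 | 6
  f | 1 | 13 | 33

61

Evaluate each Lagrange basis at w = 8:
L_0(8) = (4)·(2)/[(-2)·(-4)] = 1
L_1(8) = (6)·(2)/[(2)·(-2)] = -3
L_2(8) = (6)·(4)/[(4)·(2)] = 3
Sum: 1·(1) + 13·(-3) + 33·(3) = 61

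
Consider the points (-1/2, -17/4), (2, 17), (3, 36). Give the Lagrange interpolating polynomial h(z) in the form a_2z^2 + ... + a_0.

L_0(z) = (z - 2)(z - 3) / [35/4] = (4/35)z^2 - (4/7)z + 24/35
L_1(z) = (z + 1/2)(z - 3) / [-5/2] = -(2/5)z^2 + z + 3/5
L_2(z) = (z + 1/2)(z - 2) / [7/2] = (2/7)z^2 - (3/7)z - 2/7
h(z) = (-17/4)·L_0 + 17·L_1 + 36·L_2
  (-17/4)·L_0(z) = -(17/35)z^2 + (17/7)z - 102/35
  17·L_1(z) = -(34/5)z^2 + 17z + 51/5
  36·L_2(z) = (72/7)z^2 - (108/7)z - 72/7
Adding term by term: 3z^2 + 4z - 3

h(z) = 3z^2 + 4z - 3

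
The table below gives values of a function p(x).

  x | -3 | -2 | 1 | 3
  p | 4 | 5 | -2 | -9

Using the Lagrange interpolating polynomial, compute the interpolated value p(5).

-184/15

L_0(5) = (7)·(4)·(2)/[(-1)·(-4)·(-6)] = -7/3
L_1(5) = (8)·(4)·(2)/[(1)·(-3)·(-5)] = 64/15
L_2(5) = (8)·(7)·(2)/[(4)·(3)·(-2)] = -14/3
L_3(5) = (8)·(7)·(4)/[(6)·(5)·(2)] = 56/15
Sum: 4·(-7/3) + 5·(64/15) + (-2)·(-14/3) + (-9)·(56/15) = -184/15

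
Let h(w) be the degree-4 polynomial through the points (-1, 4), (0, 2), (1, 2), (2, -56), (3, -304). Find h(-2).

Evaluate each Lagrange basis at w = -2:
L_0(-2) = (-2)·(-3)·(-4)·(-5)/[(-1)·(-2)·(-3)·(-4)] = 5
L_1(-2) = (-1)·(-3)·(-4)·(-5)/[(1)·(-1)·(-2)·(-3)] = -10
L_2(-2) = (-1)·(-2)·(-4)·(-5)/[(2)·(1)·(-1)·(-2)] = 10
L_3(-2) = (-1)·(-2)·(-3)·(-5)/[(3)·(2)·(1)·(-1)] = -5
L_4(-2) = (-1)·(-2)·(-3)·(-4)/[(4)·(3)·(2)·(1)] = 1
Sum: 4·(5) + 2·(-10) + 2·(10) + (-56)·(-5) + (-304)·(1) = -4

-4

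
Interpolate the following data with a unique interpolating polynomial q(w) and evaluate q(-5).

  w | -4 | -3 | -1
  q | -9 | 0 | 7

-65/3

Using Newton's divided-difference form:
q[-4,-3] = (0 - (-9)) / (-3 - (-4)) = 9
q[-3,-1] = (7 - 0) / (-1 - (-3)) = 7/2
q[-4,-3,-1] = (7/2 - 9) / (-1 - (-4)) = -11/6
q(-5) = -9 + 9·(-1) + (-11/6)·(-1)·(-2) = -65/3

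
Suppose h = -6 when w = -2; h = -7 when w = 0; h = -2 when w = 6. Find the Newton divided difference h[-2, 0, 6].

1/6

h[-2,0] = (-7 - (-6)) / (0 - (-2)) = -1/2
h[0,6] = (-2 - (-7)) / (6 - 0) = 5/6
h[-2,0,6] = (5/6 - (-1/2)) / (6 - (-2)) = 1/6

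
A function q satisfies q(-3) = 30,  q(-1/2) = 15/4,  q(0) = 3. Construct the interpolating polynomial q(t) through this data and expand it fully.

L_0(t) = (t + 1/2)t / [15/2] = (2/15)t^2 + (1/15)t
L_1(t) = (t + 3)t / [-5/4] = -(4/5)t^2 - (12/5)t
L_2(t) = (t + 3)(t + 1/2) / [3/2] = (2/3)t^2 + (7/3)t + 1
q(t) = 30·L_0 + (15/4)·L_1 + 3·L_2
  30·L_0(t) = 4t^2 + 2t
  (15/4)·L_1(t) = -3t^2 - 9t
  3·L_2(t) = 2t^2 + 7t + 3
Adding term by term: 3t^2 + 3

q(t) = 3t^2 + 3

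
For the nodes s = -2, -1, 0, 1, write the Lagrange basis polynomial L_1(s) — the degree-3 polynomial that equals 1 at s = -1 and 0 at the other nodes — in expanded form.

L_1(s) = (s + 2)s(s - 1) / [(1)·(-1)·(-2)]
       = (s^3 + s^2 - 2s) / (2)

L_1(s) = (1/2)s^3 + (1/2)s^2 - s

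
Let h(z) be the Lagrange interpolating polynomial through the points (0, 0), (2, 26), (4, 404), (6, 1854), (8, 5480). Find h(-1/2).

11/16

Evaluate each Lagrange basis at z = -1/2:
L_0(-1/2) = (-5/2)·(-9/2)·(-13/2)·(-17/2)/[(-2)·(-4)·(-6)·(-8)] = 3315/2048
L_1(-1/2) = (-1/2)·(-9/2)·(-13/2)·(-17/2)/[(2)·(-2)·(-4)·(-6)] = -663/512
L_2(-1/2) = (-1/2)·(-5/2)·(-13/2)·(-17/2)/[(4)·(2)·(-2)·(-4)] = 1105/1024
L_3(-1/2) = (-1/2)·(-5/2)·(-9/2)·(-17/2)/[(6)·(4)·(2)·(-2)] = -255/512
L_4(-1/2) = (-1/2)·(-5/2)·(-9/2)·(-13/2)/[(8)·(6)·(4)·(2)] = 195/2048
Sum: 0 + 26·(-663/512) + 404·(1105/1024) + 1854·(-255/512) + 5480·(195/2048) = 11/16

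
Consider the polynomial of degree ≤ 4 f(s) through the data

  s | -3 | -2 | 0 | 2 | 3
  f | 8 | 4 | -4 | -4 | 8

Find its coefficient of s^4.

Build the Lagrange basis polynomials:
L_0(s) = (s + 2)s(s - 2)(s - 3) / [90] = (1/90)s^4 - (1/30)s^3 - (2/45)s^2 + (2/15)s
L_1(s) = (s + 3)s(s - 2)(s - 3) / [-40] = -(1/40)s^4 + (1/20)s^3 + (9/40)s^2 - (9/20)s
L_2(s) = (s + 3)(s + 2)(s - 2)(s - 3) / [36] = (1/36)s^4 - (13/36)s^2 + 1
L_3(s) = (s + 3)(s + 2)s(s - 3) / [-40] = -(1/40)s^4 - (1/20)s^3 + (9/40)s^2 + (9/20)s
L_4(s) = (s + 3)(s + 2)s(s - 2) / [90] = (1/90)s^4 + (1/30)s^3 - (2/45)s^2 - (2/15)s
f(s) = 8·L_0 + 4·L_1 + (-4)·L_2 + (-4)·L_3 + 8·L_4
Only the coefficient of s^4 is needed; take it from each L_i and combine:
8·(1/90) + 4·(-1/40) + (-4)·(1/36) + (-4)·(-1/40) + 8·(1/90) = 1/15

1/15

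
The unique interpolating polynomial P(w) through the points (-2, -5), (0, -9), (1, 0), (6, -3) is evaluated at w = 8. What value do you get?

-301/3

Evaluate each Lagrange basis at w = 8:
L_0(8) = (8)·(7)·(2)/[(-2)·(-3)·(-8)] = -7/3
L_1(8) = (10)·(7)·(2)/[(2)·(-1)·(-6)] = 35/3
L_2(8) = (10)·(8)·(2)/[(3)·(1)·(-5)] = -32/3
L_3(8) = (10)·(8)·(7)/[(8)·(6)·(5)] = 7/3
Sum: (-5)·(-7/3) + (-9)·(35/3) + 0 + (-3)·(7/3) = -301/3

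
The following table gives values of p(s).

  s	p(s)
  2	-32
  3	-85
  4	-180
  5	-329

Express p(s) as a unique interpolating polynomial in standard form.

p(s) = -2s^3 - 3s^2 - 4

Build the Lagrange basis polynomials:
L_0(s) = (s - 3)(s - 4)(s - 5) / [-6] = -(1/6)s^3 + 2s^2 - (47/6)s + 10
L_1(s) = (s - 2)(s - 4)(s - 5) / [2] = (1/2)s^3 - (11/2)s^2 + 19s - 20
L_2(s) = (s - 2)(s - 3)(s - 5) / [-2] = -(1/2)s^3 + 5s^2 - (31/2)s + 15
L_3(s) = (s - 2)(s - 3)(s - 4) / [6] = (1/6)s^3 - (3/2)s^2 + (13/3)s - 4
p(s) = (-32)·L_0 + (-85)·L_1 + (-180)·L_2 + (-329)·L_3
  (-32)·L_0(s) = (16/3)s^3 - 64s^2 + (752/3)s - 320
  (-85)·L_1(s) = -(85/2)s^3 + (935/2)s^2 - 1615s + 1700
  (-180)·L_2(s) = 90s^3 - 900s^2 + 2790s - 2700
  (-329)·L_3(s) = -(329/6)s^3 + (987/2)s^2 - (4277/3)s + 1316
Adding term by term: -2s^3 - 3s^2 - 4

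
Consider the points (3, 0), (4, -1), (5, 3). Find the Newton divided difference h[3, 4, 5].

h[3,4] = (-1 - 0) / (4 - 3) = -1
h[4,5] = (3 - (-1)) / (5 - 4) = 4
h[3,4,5] = (4 - (-1)) / (5 - 3) = 5/2

5/2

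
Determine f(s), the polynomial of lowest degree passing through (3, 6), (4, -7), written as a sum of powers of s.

Build the Lagrange basis polynomials:
L_0(s) = (s - 4) / [-1] = -s + 4
L_1(s) = (s - 3) / [1] = s - 3
f(s) = 6·L_0 + (-7)·L_1
  6·L_0(s) = -6s + 24
  (-7)·L_1(s) = -7s + 21
Adding term by term: -13s + 45

f(s) = -13s + 45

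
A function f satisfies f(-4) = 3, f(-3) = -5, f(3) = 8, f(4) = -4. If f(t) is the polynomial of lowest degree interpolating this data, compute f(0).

Using Newton's divided-difference form:
f[-4,-3] = (-5 - 3) / (-3 - (-4)) = -8
f[-3,3] = (8 - (-5)) / (3 - (-3)) = 13/6
f[3,4] = (-4 - 8) / (4 - 3) = -12
f[-4,-3,3] = (13/6 - (-8)) / (3 - (-4)) = 61/42
f[-3,3,4] = (-12 - 13/6) / (4 - (-3)) = -85/42
f[-4,-3,3,4] = (-85/42 - 61/42) / (4 - (-4)) = -73/168
f(0) = 3 + (-8)·(4) + (61/42)·(4)·(3) + (-73/168)·(4)·(3)·(-3) = 57/14

57/14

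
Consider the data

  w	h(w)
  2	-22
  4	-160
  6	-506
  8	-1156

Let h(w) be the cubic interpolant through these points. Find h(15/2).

-3839/4

Using Newton's divided-difference form:
h[2,4] = (-160 - (-22)) / (4 - 2) = -69
h[4,6] = (-506 - (-160)) / (6 - 4) = -173
h[6,8] = (-1156 - (-506)) / (8 - 6) = -325
h[2,4,6] = (-173 - (-69)) / (6 - 2) = -26
h[4,6,8] = (-325 - (-173)) / (8 - 4) = -38
h[2,4,6,8] = (-38 - (-26)) / (8 - 2) = -2
h(15/2) = -22 + (-69)·(11/2) + (-26)·(11/2)·(7/2) + (-2)·(11/2)·(7/2)·(3/2) = -3839/4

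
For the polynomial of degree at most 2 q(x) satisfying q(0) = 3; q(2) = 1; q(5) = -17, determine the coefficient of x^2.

The leading coefficient equals the top divided difference q[0,2,5].
q[0,2] = (1 - 3) / (2 - 0) = -1
q[2,5] = (-17 - 1) / (5 - 2) = -6
q[0,2,5] = (-6 - (-1)) / (5 - 0) = -1

-1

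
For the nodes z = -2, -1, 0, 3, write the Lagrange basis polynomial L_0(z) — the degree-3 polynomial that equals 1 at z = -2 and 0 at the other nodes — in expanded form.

L_0(z) = (z + 1)z(z - 3) / [(-1)·(-2)·(-5)]
       = (z^3 - 2z^2 - 3z) / (-10)

L_0(z) = -(1/10)z^3 + (1/5)z^2 + (3/10)z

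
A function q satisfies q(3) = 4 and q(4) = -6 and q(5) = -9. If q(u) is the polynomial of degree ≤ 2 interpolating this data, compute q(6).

L_0(6) = (2)·(1)/[(-1)·(-2)] = 1
L_1(6) = (3)·(1)/[(1)·(-1)] = -3
L_2(6) = (3)·(2)/[(2)·(1)] = 3
Sum: 4·(1) + (-6)·(-3) + (-9)·(3) = -5

-5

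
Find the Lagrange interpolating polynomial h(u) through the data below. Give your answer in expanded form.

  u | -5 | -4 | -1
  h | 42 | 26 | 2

h(u) = 2u^2 + 2u + 2

Build the Lagrange basis polynomials:
L_0(u) = (u + 4)(u + 1) / [4] = (1/4)u^2 + (5/4)u + 1
L_1(u) = (u + 5)(u + 1) / [-3] = -(1/3)u^2 - 2u - 5/3
L_2(u) = (u + 5)(u + 4) / [12] = (1/12)u^2 + (3/4)u + 5/3
h(u) = 42·L_0 + 26·L_1 + 2·L_2
  42·L_0(u) = (21/2)u^2 + (105/2)u + 42
  26·L_1(u) = -(26/3)u^2 - 52u - 130/3
  2·L_2(u) = (1/6)u^2 + (3/2)u + 10/3
Adding term by term: 2u^2 + 2u + 2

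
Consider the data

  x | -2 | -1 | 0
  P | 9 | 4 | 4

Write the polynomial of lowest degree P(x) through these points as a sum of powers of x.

L_0(x) = (x + 1)x / [2] = (1/2)x^2 + (1/2)x
L_1(x) = (x + 2)x / [-1] = -x^2 - 2x
L_2(x) = (x + 2)(x + 1) / [2] = (1/2)x^2 + (3/2)x + 1
P(x) = 9·L_0 + 4·L_1 + 4·L_2
  9·L_0(x) = (9/2)x^2 + (9/2)x
  4·L_1(x) = -4x^2 - 8x
  4·L_2(x) = 2x^2 + 6x + 4
Adding term by term: (5/2)x^2 + (5/2)x + 4

P(x) = (5/2)x^2 + (5/2)x + 4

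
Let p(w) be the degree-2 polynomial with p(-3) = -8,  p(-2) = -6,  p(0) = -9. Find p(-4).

Evaluate each Lagrange basis at w = -4:
L_0(-4) = (-2)·(-4)/[(-1)·(-3)] = 8/3
L_1(-4) = (-1)·(-4)/[(1)·(-2)] = -2
L_2(-4) = (-1)·(-2)/[(3)·(2)] = 1/3
Sum: (-8)·(8/3) + (-6)·(-2) + (-9)·(1/3) = -37/3

-37/3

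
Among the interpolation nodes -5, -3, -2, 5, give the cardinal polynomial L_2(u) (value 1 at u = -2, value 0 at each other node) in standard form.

L_2(u) = -(1/21)u^3 - (1/7)u^2 + (25/21)u + 25/7

L_2(u) = (u + 5)(u + 3)(u - 5) / [(3)·(1)·(-7)]
       = (u^3 + 3u^2 - 25u - 75) / (-21)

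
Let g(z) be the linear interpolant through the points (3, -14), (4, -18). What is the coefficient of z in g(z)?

The leading coefficient equals the top divided difference g[3,4].
g[3,4] = (-18 - (-14)) / (4 - 3) = -4

-4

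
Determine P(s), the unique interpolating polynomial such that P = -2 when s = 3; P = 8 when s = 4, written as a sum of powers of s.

Build the Lagrange basis polynomials:
L_0(s) = (s - 4) / [-1] = -s + 4
L_1(s) = (s - 3) / [1] = s - 3
P(s) = (-2)·L_0 + 8·L_1
  (-2)·L_0(s) = 2s - 8
  8·L_1(s) = 8s - 24
Adding term by term: 10s - 32

P(s) = 10s - 32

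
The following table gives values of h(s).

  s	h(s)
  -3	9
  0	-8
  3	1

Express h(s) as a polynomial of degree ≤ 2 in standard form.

Newton's divided differences:
h[-3,0] = (-8 - 9) / (0 - (-3)) = -17/3
h[0,3] = (1 - (-8)) / (3 - 0) = 3
h[-3,0,3] = (3 - (-17/3)) / (3 - (-3)) = 13/9
h(s) = 9 + (-17/3)·(s + 3) + (13/9)·(s + 3)s
Expanding: h(s) = (13/9)s^2 - (4/3)s - 8

h(s) = (13/9)s^2 - (4/3)s - 8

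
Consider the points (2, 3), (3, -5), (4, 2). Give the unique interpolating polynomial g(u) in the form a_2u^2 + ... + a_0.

L_0(u) = (u - 3)(u - 4) / [2] = (1/2)u^2 - (7/2)u + 6
L_1(u) = (u - 2)(u - 4) / [-1] = -u^2 + 6u - 8
L_2(u) = (u - 2)(u - 3) / [2] = (1/2)u^2 - (5/2)u + 3
g(u) = 3·L_0 + (-5)·L_1 + 2·L_2
  3·L_0(u) = (3/2)u^2 - (21/2)u + 18
  (-5)·L_1(u) = 5u^2 - 30u + 40
  2·L_2(u) = u^2 - 5u + 6
Adding term by term: (15/2)u^2 - (91/2)u + 64

g(u) = (15/2)u^2 - (91/2)u + 64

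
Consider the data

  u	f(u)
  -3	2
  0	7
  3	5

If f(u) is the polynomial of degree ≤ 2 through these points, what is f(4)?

25/9

L_0(4) = (4)·(1)/[(-3)·(-6)] = 2/9
L_1(4) = (7)·(1)/[(3)·(-3)] = -7/9
L_2(4) = (7)·(4)/[(6)·(3)] = 14/9
Sum: 2·(2/9) + 7·(-7/9) + 5·(14/9) = 25/9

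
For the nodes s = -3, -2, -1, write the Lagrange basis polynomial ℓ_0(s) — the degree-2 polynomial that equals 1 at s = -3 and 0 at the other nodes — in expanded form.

ℓ_0(s) = (s + 2)(s + 1) / [(-1)·(-2)]
       = (s^2 + 3s + 2) / (2)

ℓ_0(s) = (1/2)s^2 + (3/2)s + 1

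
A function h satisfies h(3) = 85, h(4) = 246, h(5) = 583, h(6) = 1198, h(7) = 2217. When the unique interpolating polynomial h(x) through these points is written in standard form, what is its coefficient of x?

2

Build the Lagrange basis polynomials:
L_0(x) = (x - 4)(x - 5)(x - 6)(x - 7) / [24] = (1/24)x^4 - (11/12)x^3 + (179/24)x^2 - (319/12)x + 35
L_1(x) = (x - 3)(x - 5)(x - 6)(x - 7) / [-6] = -(1/6)x^4 + (7/2)x^3 - (161/6)x^2 + (177/2)x - 105
L_2(x) = (x - 3)(x - 4)(x - 6)(x - 7) / [4] = (1/4)x^4 - 5x^3 + (145/4)x^2 - (225/2)x + 126
L_3(x) = (x - 3)(x - 4)(x - 5)(x - 7) / [-6] = -(1/6)x^4 + (19/6)x^3 - (131/6)x^2 + (389/6)x - 70
L_4(x) = (x - 3)(x - 4)(x - 5)(x - 6) / [24] = (1/24)x^4 - (3/4)x^3 + (119/24)x^2 - (57/4)x + 15
h(x) = 85·L_0 + 246·L_1 + 583·L_2 + 1198·L_3 + 2217·L_4
Only the coefficient of x is needed; take it from each L_i and combine:
85·(-319/12) + 246·(177/2) + 583·(-225/2) + 1198·(389/6) + 2217·(-57/4) = 2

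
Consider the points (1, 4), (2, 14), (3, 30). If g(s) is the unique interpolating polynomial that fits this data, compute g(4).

52

Evaluate each Lagrange basis at s = 4:
L_0(4) = (2)·(1)/[(-1)·(-2)] = 1
L_1(4) = (3)·(1)/[(1)·(-1)] = -3
L_2(4) = (3)·(2)/[(2)·(1)] = 3
Sum: 4·(1) + 14·(-3) + 30·(3) = 52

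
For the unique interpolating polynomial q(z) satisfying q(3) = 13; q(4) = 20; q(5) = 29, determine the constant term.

4

L_0(z) = (z - 4)(z - 5) / [2] = (1/2)z^2 - (9/2)z + 10
L_1(z) = (z - 3)(z - 5) / [-1] = -z^2 + 8z - 15
L_2(z) = (z - 3)(z - 4) / [2] = (1/2)z^2 - (7/2)z + 6
q(z) = 13·L_0 + 20·L_1 + 29·L_2
Only the constant term is needed; take it from each L_i and combine:
13·(10) + 20·(-15) + 29·(6) = 4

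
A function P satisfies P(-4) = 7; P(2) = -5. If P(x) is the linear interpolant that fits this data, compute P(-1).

L_0(-1) = (-3)/[(-6)] = 1/2
L_1(-1) = (3)/[(6)] = 1/2
Sum: 7·(1/2) + (-5)·(1/2) = 1

1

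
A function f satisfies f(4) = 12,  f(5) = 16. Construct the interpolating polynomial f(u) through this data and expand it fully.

Build the Lagrange basis polynomials:
L_0(u) = (u - 5) / [-1] = -u + 5
L_1(u) = (u - 4) / [1] = u - 4
f(u) = 12·L_0 + 16·L_1
  12·L_0(u) = -12u + 60
  16·L_1(u) = 16u - 64
Adding term by term: 4u - 4

f(u) = 4u - 4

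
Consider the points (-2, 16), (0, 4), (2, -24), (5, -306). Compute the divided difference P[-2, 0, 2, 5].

P[-2,0] = (4 - 16) / (0 - (-2)) = -6
P[0,2] = (-24 - 4) / (2 - 0) = -14
P[2,5] = (-306 - (-24)) / (5 - 2) = -94
P[-2,0,2] = (-14 - (-6)) / (2 - (-2)) = -2
P[0,2,5] = (-94 - (-14)) / (5 - 0) = -16
P[-2,0,2,5] = (-16 - (-2)) / (5 - (-2)) = -2

-2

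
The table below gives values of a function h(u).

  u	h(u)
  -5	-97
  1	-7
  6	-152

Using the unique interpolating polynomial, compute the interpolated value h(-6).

-140

Using Newton's divided-difference form:
h[-5,1] = (-7 - (-97)) / (1 - (-5)) = 15
h[1,6] = (-152 - (-7)) / (6 - 1) = -29
h[-5,1,6] = (-29 - 15) / (6 - (-5)) = -4
h(-6) = -97 + 15·(-1) + (-4)·(-1)·(-7) = -140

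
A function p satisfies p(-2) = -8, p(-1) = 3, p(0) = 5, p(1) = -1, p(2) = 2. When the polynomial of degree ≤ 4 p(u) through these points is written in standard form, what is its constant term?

Build the Lagrange basis polynomials:
L_0(u) = (u + 1)u(u - 1)(u - 2) / [24] = (1/24)u^4 - (1/12)u^3 - (1/24)u^2 + (1/12)u
L_1(u) = (u + 2)u(u - 1)(u - 2) / [-6] = -(1/6)u^4 + (1/6)u^3 + (2/3)u^2 - (2/3)u
L_2(u) = (u + 2)(u + 1)(u - 1)(u - 2) / [4] = (1/4)u^4 - (5/4)u^2 + 1
L_3(u) = (u + 2)(u + 1)u(u - 2) / [-6] = -(1/6)u^4 - (1/6)u^3 + (2/3)u^2 + (2/3)u
L_4(u) = (u + 2)(u + 1)u(u - 1) / [24] = (1/24)u^4 + (1/12)u^3 - (1/24)u^2 - (1/12)u
p(u) = (-8)·L_0 + 3·L_1 + 5·L_2 + (-1)·L_3 + 2·L_4
Only the constant term is needed; take it from each L_i and combine:
(-8)·(0) + 3·(0) + 5·(1) + (-1)·(0) + 2·(0) = 5

5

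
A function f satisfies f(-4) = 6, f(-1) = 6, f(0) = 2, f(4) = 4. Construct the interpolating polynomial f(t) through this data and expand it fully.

L_0(t) = (t + 1)t(t - 4) / [-96] = -(1/96)t^3 + (1/32)t^2 + (1/24)t
L_1(t) = (t + 4)t(t - 4) / [15] = (1/15)t^3 - (16/15)t
L_2(t) = (t + 4)(t + 1)(t - 4) / [-16] = -(1/16)t^3 - (1/16)t^2 + t + 1
L_3(t) = (t + 4)(t + 1)t / [160] = (1/160)t^3 + (1/32)t^2 + (1/40)t
f(t) = 6·L_0 + 6·L_1 + 2·L_2 + 4·L_3
  6·L_0(t) = -(1/16)t^3 + (3/16)t^2 + (1/4)t
  6·L_1(t) = (2/5)t^3 - (32/5)t
  2·L_2(t) = -(1/8)t^3 - (1/8)t^2 + 2t + 2
  4·L_3(t) = (1/40)t^3 + (1/8)t^2 + (1/10)t
Adding term by term: (19/80)t^3 + (3/16)t^2 - (81/20)t + 2

f(t) = (19/80)t^3 + (3/16)t^2 - (81/20)t + 2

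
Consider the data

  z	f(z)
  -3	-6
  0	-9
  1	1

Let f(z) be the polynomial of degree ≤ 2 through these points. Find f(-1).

-27/2

L_0(-1) = (-1)·(-2)/[(-3)·(-4)] = 1/6
L_1(-1) = (2)·(-2)/[(3)·(-1)] = 4/3
L_2(-1) = (2)·(-1)/[(4)·(1)] = -1/2
Sum: (-6)·(1/6) + (-9)·(4/3) + 1·(-1/2) = -27/2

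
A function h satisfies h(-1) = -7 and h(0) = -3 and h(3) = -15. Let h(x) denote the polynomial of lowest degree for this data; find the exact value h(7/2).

Using Newton's divided-difference form:
h[-1,0] = (-3 - (-7)) / (0 - (-1)) = 4
h[0,3] = (-15 - (-3)) / (3 - 0) = -4
h[-1,0,3] = (-4 - 4) / (3 - (-1)) = -2
h(7/2) = -7 + 4·(9/2) + (-2)·(9/2)·(7/2) = -41/2

-41/2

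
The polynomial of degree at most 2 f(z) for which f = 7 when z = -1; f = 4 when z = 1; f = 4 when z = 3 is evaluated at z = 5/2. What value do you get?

119/32

L_0(5/2) = (3/2)·(-1/2)/[(-2)·(-4)] = -3/32
L_1(5/2) = (7/2)·(-1/2)/[(2)·(-2)] = 7/16
L_2(5/2) = (7/2)·(3/2)/[(4)·(2)] = 21/32
Sum: 7·(-3/32) + 4·(7/16) + 4·(21/32) = 119/32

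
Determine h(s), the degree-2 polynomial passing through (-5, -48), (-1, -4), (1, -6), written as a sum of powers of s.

Newton's divided differences:
h[-5,-1] = (-4 - (-48)) / (-1 - (-5)) = 11
h[-1,1] = (-6 - (-4)) / (1 - (-1)) = -1
h[-5,-1,1] = (-1 - 11) / (1 - (-5)) = -2
h(s) = -48 + 11·(s + 5) + (-2)·(s + 5)(s + 1)
Expanding: h(s) = -2s^2 - s - 3

h(s) = -2s^2 - s - 3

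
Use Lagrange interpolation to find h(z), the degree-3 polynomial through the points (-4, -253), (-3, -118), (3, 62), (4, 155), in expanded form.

L_0(z) = (z + 3)(z - 3)(z - 4) / [-56] = -(1/56)z^3 + (1/14)z^2 + (9/56)z - 9/14
L_1(z) = (z + 4)(z - 3)(z - 4) / [42] = (1/42)z^3 - (1/14)z^2 - (8/21)z + 8/7
L_2(z) = (z + 4)(z + 3)(z - 4) / [-42] = -(1/42)z^3 - (1/14)z^2 + (8/21)z + 8/7
L_3(z) = (z + 4)(z + 3)(z - 3) / [56] = (1/56)z^3 + (1/14)z^2 - (9/56)z - 9/14
h(z) = (-253)·L_0 + (-118)·L_1 + 62·L_2 + 155·L_3
  (-253)·L_0(z) = (253/56)z^3 - (253/14)z^2 - (2277/56)z + 2277/14
  (-118)·L_1(z) = -(59/21)z^3 + (59/7)z^2 + (944/21)z - 944/7
  62·L_2(z) = -(31/21)z^3 - (31/7)z^2 + (496/21)z + 496/7
  155·L_3(z) = (155/56)z^3 + (155/14)z^2 - (1395/56)z - 1395/14
Adding term by term: 3z^3 - 3z^2 + 3z - 1

h(z) = 3z^3 - 3z^2 + 3z - 1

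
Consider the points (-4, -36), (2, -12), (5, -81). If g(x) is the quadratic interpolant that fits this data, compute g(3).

-29

Evaluate each Lagrange basis at x = 3:
L_0(3) = (1)·(-2)/[(-6)·(-9)] = -1/27
L_1(3) = (7)·(-2)/[(6)·(-3)] = 7/9
L_2(3) = (7)·(1)/[(9)·(3)] = 7/27
Sum: (-36)·(-1/27) + (-12)·(7/9) + (-81)·(7/27) = -29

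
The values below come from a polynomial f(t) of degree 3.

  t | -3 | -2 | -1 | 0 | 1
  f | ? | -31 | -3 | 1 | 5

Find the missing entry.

-107

The 4 known values determine f uniquely (degree ≤ 3).
Evaluate each Lagrange basis at t = -3:
L_0(-3) = (-2)·(-3)·(-4)/[(-1)·(-2)·(-3)] = 4
L_1(-3) = (-1)·(-3)·(-4)/[(1)·(-1)·(-2)] = -6
L_2(-3) = (-1)·(-2)·(-4)/[(2)·(1)·(-1)] = 4
L_3(-3) = (-1)·(-2)·(-3)/[(3)·(2)·(1)] = -1
Sum: (-31)·(4) + (-3)·(-6) + 1·(4) + 5·(-1) = -107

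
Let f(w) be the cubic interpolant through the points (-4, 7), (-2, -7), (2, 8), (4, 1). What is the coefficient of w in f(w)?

21/4

L_0(w) = (w + 2)(w - 2)(w - 4) / [-96] = -(1/96)w^3 + (1/24)w^2 + (1/24)w - 1/6
L_1(w) = (w + 4)(w - 2)(w - 4) / [48] = (1/48)w^3 - (1/24)w^2 - (1/3)w + 2/3
L_2(w) = (w + 4)(w + 2)(w - 4) / [-48] = -(1/48)w^3 - (1/24)w^2 + (1/3)w + 2/3
L_3(w) = (w + 4)(w + 2)(w - 2) / [96] = (1/96)w^3 + (1/24)w^2 - (1/24)w - 1/6
f(w) = 7·L_0 + (-7)·L_1 + 8·L_2 + 1·L_3
Only the coefficient of w is needed; take it from each L_i and combine:
7·(1/24) + (-7)·(-1/3) + 8·(1/3) + 1·(-1/24) = 21/4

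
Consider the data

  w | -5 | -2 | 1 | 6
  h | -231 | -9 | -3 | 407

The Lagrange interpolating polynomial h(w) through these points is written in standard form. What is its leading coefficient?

2

L_0(w) = (w + 2)(w - 1)(w - 6) / [-198] = -(1/198)w^3 + (5/198)w^2 + (4/99)w - 2/33
L_1(w) = (w + 5)(w - 1)(w - 6) / [72] = (1/72)w^3 - (1/36)w^2 - (29/72)w + 5/12
L_2(w) = (w + 5)(w + 2)(w - 6) / [-90] = -(1/90)w^3 - (1/90)w^2 + (16/45)w + 2/3
L_3(w) = (w + 5)(w + 2)(w - 1) / [440] = (1/440)w^3 + (3/220)w^2 + (3/440)w - 1/44
h(w) = (-231)·L_0 + (-9)·L_1 + (-3)·L_2 + 407·L_3
Only the coefficient of w^3 is needed; take it from each L_i and combine:
(-231)·(-1/198) + (-9)·(1/72) + (-3)·(-1/90) + 407·(1/440) = 2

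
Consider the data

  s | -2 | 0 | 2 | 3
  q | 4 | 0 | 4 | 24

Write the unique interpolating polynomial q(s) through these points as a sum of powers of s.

q(s) = s^3 + s^2 - 4s

Build the Lagrange basis polynomials:
L_0(s) = s(s - 2)(s - 3) / [-40] = -(1/40)s^3 + (1/8)s^2 - (3/20)s
L_1(s) = (s + 2)(s - 2)(s - 3) / [12] = (1/12)s^3 - (1/4)s^2 - (1/3)s + 1
L_2(s) = (s + 2)s(s - 3) / [-8] = -(1/8)s^3 + (1/8)s^2 + (3/4)s
L_3(s) = (s + 2)s(s - 2) / [15] = (1/15)s^3 - (4/15)s
q(s) = 4·L_0 + 0·L_1 + 4·L_2 + 24·L_3
  4·L_0(s) = -(1/10)s^3 + (1/2)s^2 - (3/5)s
  0·L_1(s) = 0
  4·L_2(s) = -(1/2)s^3 + (1/2)s^2 + 3s
  24·L_3(s) = (8/5)s^3 - (32/5)s
Adding term by term: s^3 + s^2 - 4s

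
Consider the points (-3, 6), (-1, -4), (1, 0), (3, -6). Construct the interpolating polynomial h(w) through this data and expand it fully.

h(w) = -(1/2)w^3 + (1/4)w^2 + (5/2)w - 9/4

L_0(w) = (w + 1)(w - 1)(w - 3) / [-48] = -(1/48)w^3 + (1/16)w^2 + (1/48)w - 1/16
L_1(w) = (w + 3)(w - 1)(w - 3) / [16] = (1/16)w^3 - (1/16)w^2 - (9/16)w + 9/16
L_2(w) = (w + 3)(w + 1)(w - 3) / [-16] = -(1/16)w^3 - (1/16)w^2 + (9/16)w + 9/16
L_3(w) = (w + 3)(w + 1)(w - 1) / [48] = (1/48)w^3 + (1/16)w^2 - (1/48)w - 1/16
h(w) = 6·L_0 + (-4)·L_1 + 0·L_2 + (-6)·L_3
  6·L_0(w) = -(1/8)w^3 + (3/8)w^2 + (1/8)w - 3/8
  (-4)·L_1(w) = -(1/4)w^3 + (1/4)w^2 + (9/4)w - 9/4
  0·L_2(w) = 0
  (-6)·L_3(w) = -(1/8)w^3 - (3/8)w^2 + (1/8)w + 3/8
Adding term by term: -(1/2)w^3 + (1/4)w^2 + (5/2)w - 9/4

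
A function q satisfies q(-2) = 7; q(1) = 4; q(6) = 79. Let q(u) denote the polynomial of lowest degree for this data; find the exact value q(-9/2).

Evaluate each Lagrange basis at u = -9/2:
L_0(-9/2) = (-11/2)·(-21/2)/[(-3)·(-8)] = 77/32
L_1(-9/2) = (-5/2)·(-21/2)/[(3)·(-5)] = -7/4
L_2(-9/2) = (-5/2)·(-11/2)/[(8)·(5)] = 11/32
Sum: 7·(77/32) + 4·(-7/4) + 79·(11/32) = 37

37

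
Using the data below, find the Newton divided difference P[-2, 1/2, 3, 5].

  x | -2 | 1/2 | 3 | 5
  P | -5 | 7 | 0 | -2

48/175

P[-2,1/2] = (7 - (-5)) / (1/2 - (-2)) = 24/5
P[1/2,3] = (0 - 7) / (3 - 1/2) = -14/5
P[3,5] = (-2 - 0) / (5 - 3) = -1
P[-2,1/2,3] = (-14/5 - 24/5) / (3 - (-2)) = -38/25
P[1/2,3,5] = (-1 - (-14/5)) / (5 - 1/2) = 2/5
P[-2,1/2,3,5] = (2/5 - (-38/25)) / (5 - (-2)) = 48/175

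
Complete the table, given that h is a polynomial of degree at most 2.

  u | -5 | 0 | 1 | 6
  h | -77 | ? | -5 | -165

The 3 known values determine h uniquely (degree ≤ 2).
L_0(0) = (-1)·(-6)/[(-6)·(-11)] = 1/11
L_1(0) = (5)·(-6)/[(6)·(-5)] = 1
L_2(0) = (5)·(-1)/[(11)·(5)] = -1/11
Sum: (-77)·(1/11) + (-5)·(1) + (-165)·(-1/11) = 3

3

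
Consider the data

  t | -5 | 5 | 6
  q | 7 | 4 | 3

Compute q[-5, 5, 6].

-7/110

q[-5,5] = (4 - 7) / (5 - (-5)) = -3/10
q[5,6] = (3 - 4) / (6 - 5) = -1
q[-5,5,6] = (-1 - (-3/10)) / (6 - (-5)) = -7/110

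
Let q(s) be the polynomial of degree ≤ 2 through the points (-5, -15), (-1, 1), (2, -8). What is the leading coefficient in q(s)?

-1

The leading coefficient equals the top divided difference q[-5,-1,2].
q[-5,-1] = (1 - (-15)) / (-1 - (-5)) = 4
q[-1,2] = (-8 - 1) / (2 - (-1)) = -3
q[-5,-1,2] = (-3 - 4) / (2 - (-5)) = -1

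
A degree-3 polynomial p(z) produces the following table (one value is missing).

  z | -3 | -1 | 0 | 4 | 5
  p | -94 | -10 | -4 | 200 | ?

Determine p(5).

386

The 4 known values determine p uniquely (degree ≤ 3).
Evaluate each Lagrange basis at z = 5:
L_0(5) = (6)·(5)·(1)/[(-2)·(-3)·(-7)] = -5/7
L_1(5) = (8)·(5)·(1)/[(2)·(-1)·(-5)] = 4
L_2(5) = (8)·(6)·(1)/[(3)·(1)·(-4)] = -4
L_3(5) = (8)·(6)·(5)/[(7)·(5)·(4)] = 12/7
Sum: (-94)·(-5/7) + (-10)·(4) + (-4)·(-4) + 200·(12/7) = 386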